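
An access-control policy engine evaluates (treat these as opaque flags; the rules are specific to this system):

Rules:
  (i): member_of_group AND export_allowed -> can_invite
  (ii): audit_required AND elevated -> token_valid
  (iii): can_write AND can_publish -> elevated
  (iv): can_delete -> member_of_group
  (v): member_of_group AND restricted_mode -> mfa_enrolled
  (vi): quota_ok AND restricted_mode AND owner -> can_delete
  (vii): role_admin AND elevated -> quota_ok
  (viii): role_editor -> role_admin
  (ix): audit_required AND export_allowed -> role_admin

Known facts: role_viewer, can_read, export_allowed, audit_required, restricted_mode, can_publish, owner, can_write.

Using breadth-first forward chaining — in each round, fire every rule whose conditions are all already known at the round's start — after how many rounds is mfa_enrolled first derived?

5

Round 1 — (iii), (ix), derive elevated, role_admin.
Round 2 — (ii), (vii), derive token_valid, quota_ok.
Round 3 — (vi), derive can_delete.
Round 4 — (iv), derive member_of_group.
Round 5 — (i), (v), derive can_invite, mfa_enrolled.
mfa_enrolled first appears in round 5.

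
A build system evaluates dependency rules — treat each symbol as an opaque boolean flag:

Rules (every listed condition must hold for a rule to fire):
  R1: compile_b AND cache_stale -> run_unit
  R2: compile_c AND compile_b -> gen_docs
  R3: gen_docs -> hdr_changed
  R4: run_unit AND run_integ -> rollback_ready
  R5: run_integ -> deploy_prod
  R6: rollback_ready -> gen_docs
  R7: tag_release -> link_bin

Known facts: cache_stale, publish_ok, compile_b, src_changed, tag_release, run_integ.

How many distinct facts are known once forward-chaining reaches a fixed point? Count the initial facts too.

12

Round 1: R1 [compile_b AND cache_stale -> run_unit]; R5 [run_integ -> deploy_prod]; R7 [tag_release -> link_bin]. Adds run_unit, deploy_prod, link_bin.
Round 2: R4 [run_unit AND run_integ -> rollback_ready]. Adds rollback_ready.
Round 3: R6 [rollback_ready -> gen_docs]. Adds gen_docs.
Round 4: R3 [gen_docs -> hdr_changed]. Adds hdr_changed.
Closure: {cache_stale, compile_b, deploy_prod, gen_docs, hdr_changed, link_bin, publish_ok, rollback_ready, run_integ, run_unit, src_changed, tag_release} — 12 facts.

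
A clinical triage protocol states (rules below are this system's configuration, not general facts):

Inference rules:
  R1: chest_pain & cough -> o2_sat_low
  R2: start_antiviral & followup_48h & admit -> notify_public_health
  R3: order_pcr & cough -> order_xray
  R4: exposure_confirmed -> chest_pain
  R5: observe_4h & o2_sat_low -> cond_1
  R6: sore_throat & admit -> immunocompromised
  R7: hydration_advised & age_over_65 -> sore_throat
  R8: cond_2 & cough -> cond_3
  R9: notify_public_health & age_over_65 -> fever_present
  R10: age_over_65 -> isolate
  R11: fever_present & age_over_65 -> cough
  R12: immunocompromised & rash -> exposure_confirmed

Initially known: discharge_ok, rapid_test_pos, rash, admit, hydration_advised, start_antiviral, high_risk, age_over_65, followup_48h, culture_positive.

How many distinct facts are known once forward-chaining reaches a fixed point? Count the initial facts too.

[1] R2 [start_antiviral & followup_48h & admit -> notify_public_health]; R7 [hydration_advised & age_over_65 -> sore_throat]; R10 [age_over_65 -> isolate]. ⇒ new: notify_public_health, sore_throat, isolate.
[2] R6 [sore_throat & admit -> immunocompromised]; R9 [notify_public_health & age_over_65 -> fever_present]. ⇒ new: immunocompromised, fever_present.
[3] R11 [fever_present & age_over_65 -> cough]; R12 [immunocompromised & rash -> exposure_confirmed]. ⇒ new: cough, exposure_confirmed.
[4] R4 [exposure_confirmed -> chest_pain]. ⇒ new: chest_pain.
[5] R1 [chest_pain & cough -> o2_sat_low]. ⇒ new: o2_sat_low.
Closure: {admit, age_over_65, chest_pain, cough, culture_positive, discharge_ok, exposure_confirmed, fever_present, followup_48h, high_risk, hydration_advised, immunocompromised, isolate, notify_public_health, o2_sat_low, rapid_test_pos, rash, sore_throat, start_antiviral} — 19 facts.

19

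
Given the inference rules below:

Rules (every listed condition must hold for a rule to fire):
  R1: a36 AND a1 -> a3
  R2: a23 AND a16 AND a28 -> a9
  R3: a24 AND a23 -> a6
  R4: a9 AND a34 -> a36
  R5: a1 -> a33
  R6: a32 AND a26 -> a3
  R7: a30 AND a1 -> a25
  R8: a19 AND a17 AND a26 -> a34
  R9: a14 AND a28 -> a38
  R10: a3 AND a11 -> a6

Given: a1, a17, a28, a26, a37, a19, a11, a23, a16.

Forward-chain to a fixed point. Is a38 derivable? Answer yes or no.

Round 1 fires R2, R5, R8, giving a9, a33, a34.
Round 2 fires R4, giving a36.
Round 3 fires R1, giving a3.
Round 4 fires R10, giving a6.
Fixed point reached. a38 is concluded only by R9; R9 needs a14 (never derived).

no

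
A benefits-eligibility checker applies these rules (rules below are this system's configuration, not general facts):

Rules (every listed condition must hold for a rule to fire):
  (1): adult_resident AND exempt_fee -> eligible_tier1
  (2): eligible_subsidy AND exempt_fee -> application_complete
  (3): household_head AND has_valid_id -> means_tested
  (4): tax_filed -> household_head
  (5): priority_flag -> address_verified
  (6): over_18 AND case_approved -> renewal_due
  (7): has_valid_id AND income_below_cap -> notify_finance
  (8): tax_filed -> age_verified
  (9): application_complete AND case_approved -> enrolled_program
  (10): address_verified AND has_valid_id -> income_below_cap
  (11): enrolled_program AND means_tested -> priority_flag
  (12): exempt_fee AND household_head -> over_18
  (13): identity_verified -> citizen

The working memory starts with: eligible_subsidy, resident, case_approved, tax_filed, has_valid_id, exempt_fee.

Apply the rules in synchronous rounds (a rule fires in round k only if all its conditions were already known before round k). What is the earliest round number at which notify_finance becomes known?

Round 1 — (2), (4), (8), derive application_complete, household_head, age_verified.
Round 2 — (3), (9), (12), derive means_tested, enrolled_program, over_18.
Round 3 — (6), (11), derive renewal_due, priority_flag.
Round 4 — (5), derive address_verified.
Round 5 — (10), derive income_below_cap.
Round 6 — (7), derive notify_finance.
notify_finance first appears in round 6.

6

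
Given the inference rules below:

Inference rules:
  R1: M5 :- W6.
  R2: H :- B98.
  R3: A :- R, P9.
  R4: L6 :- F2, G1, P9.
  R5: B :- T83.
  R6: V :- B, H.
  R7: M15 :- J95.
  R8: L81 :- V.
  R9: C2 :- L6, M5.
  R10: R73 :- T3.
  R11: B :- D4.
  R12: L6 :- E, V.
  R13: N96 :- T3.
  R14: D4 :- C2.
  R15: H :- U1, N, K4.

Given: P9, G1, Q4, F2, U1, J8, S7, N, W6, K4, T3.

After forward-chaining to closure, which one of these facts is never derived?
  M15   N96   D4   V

M15

[1] R1 [M5 :- W6.]; R4 [L6 :- F2, G1, P9.]; R10 [R73 :- T3.]; R13 [N96 :- T3.]; R15 [H :- U1, N, K4.]. ⇒ new: M5, L6, R73, N96, H.
[2] R9 [C2 :- L6, M5.]. ⇒ new: C2.
[3] R14 [D4 :- C2.]. ⇒ new: D4.
[4] R11 [B :- D4.]. ⇒ new: B.
[5] R6 [V :- B, H.]. ⇒ new: V.
[6] R8 [L81 :- V.]. ⇒ new: L81.
Derived: V (round 5), N96 (round 1), D4 (round 3). M15 never appears in any round.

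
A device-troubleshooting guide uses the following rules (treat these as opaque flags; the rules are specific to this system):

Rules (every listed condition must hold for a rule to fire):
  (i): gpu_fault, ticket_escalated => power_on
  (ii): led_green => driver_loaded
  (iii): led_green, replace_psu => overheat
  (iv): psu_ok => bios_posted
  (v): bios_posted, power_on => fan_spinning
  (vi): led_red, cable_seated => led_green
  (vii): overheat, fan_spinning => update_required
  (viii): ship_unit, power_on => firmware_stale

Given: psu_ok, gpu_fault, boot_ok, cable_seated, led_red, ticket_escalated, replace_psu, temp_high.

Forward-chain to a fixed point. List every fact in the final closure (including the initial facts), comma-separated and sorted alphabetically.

bios_posted, boot_ok, cable_seated, driver_loaded, fan_spinning, gpu_fault, led_green, led_red, overheat, power_on, psu_ok, replace_psu, temp_high, ticket_escalated, update_required

Round 1 — (i), (iv), (vi), derive power_on, bios_posted, led_green.
Round 2 — (ii), (iii), (v), derive driver_loaded, overheat, fan_spinning.
Round 3 — (vii), derive update_required.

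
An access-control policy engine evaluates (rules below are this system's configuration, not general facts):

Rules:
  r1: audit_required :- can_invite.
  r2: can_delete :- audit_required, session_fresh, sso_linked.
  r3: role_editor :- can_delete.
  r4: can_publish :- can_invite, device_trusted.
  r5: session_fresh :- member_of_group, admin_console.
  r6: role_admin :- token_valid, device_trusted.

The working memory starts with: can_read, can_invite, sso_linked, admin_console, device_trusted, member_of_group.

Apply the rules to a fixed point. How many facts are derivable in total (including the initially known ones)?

Round 1 fires r1, r4, r5, giving audit_required, can_publish, session_fresh.
Round 2 fires r2, giving can_delete.
Round 3 fires r3, giving role_editor.
Closure: {admin_console, audit_required, can_delete, can_invite, can_publish, can_read, device_trusted, member_of_group, role_editor, session_fresh, sso_linked} — 11 facts.

11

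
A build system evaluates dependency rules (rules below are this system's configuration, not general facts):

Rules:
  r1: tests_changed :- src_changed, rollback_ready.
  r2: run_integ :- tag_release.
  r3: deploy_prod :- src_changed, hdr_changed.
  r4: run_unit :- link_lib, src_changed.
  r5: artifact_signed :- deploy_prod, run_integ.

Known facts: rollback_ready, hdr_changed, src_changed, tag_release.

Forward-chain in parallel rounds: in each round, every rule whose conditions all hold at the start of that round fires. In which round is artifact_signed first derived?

2

Round 1 fires r1, r2, r3, giving tests_changed, run_integ, deploy_prod.
Round 2 fires r5, giving artifact_signed.
artifact_signed first appears in round 2.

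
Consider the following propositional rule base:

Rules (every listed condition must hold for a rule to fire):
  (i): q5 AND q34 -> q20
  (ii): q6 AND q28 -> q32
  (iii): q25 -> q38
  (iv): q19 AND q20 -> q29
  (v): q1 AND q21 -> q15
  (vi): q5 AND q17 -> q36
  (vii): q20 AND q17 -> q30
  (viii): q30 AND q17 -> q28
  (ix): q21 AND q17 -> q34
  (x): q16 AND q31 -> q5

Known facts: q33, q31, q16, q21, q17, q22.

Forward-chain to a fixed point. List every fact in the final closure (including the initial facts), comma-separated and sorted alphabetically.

q16, q17, q20, q21, q22, q28, q30, q31, q33, q34, q36, q5

Round 1: (ix) [q21 AND q17 -> q34]; (x) [q16 AND q31 -> q5]. Adds q34, q5.
Round 2: (i) [q5 AND q34 -> q20]; (vi) [q5 AND q17 -> q36]. Adds q20, q36.
Round 3: (vii) [q20 AND q17 -> q30]. Adds q30.
Round 4: (viii) [q30 AND q17 -> q28]. Adds q28.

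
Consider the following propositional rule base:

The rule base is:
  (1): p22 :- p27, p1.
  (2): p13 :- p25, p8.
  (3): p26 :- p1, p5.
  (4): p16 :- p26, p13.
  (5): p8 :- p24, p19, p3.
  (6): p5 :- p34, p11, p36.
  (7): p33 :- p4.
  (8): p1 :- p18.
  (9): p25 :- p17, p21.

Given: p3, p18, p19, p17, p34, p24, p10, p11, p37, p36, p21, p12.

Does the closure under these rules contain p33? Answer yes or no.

[1] (5) [p8 :- p24, p19, p3.]; (6) [p5 :- p34, p11, p36.]; (8) [p1 :- p18.]; (9) [p25 :- p17, p21.]. ⇒ new: p8, p5, p1, p25.
[2] (2) [p13 :- p25, p8.]; (3) [p26 :- p1, p5.]. ⇒ new: p13, p26.
[3] (4) [p16 :- p26, p13.]. ⇒ new: p16.
Fixed point reached. p33 is concluded only by (7); (7) needs p4 (never derived).

no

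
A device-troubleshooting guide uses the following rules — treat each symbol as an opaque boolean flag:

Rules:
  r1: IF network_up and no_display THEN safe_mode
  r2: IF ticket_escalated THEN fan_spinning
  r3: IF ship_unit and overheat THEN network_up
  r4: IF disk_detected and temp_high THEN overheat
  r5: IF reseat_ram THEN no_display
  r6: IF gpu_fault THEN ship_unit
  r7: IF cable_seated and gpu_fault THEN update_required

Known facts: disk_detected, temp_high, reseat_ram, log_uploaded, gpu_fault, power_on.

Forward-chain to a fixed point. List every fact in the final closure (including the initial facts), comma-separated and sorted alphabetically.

Round 1: r4 [IF disk_detected and temp_high THEN overheat]; r5 [IF reseat_ram THEN no_display]; r6 [IF gpu_fault THEN ship_unit]. New: overheat, no_display, ship_unit.
Round 2: r3 [IF ship_unit and overheat THEN network_up]. New: network_up.
Round 3: r1 [IF network_up and no_display THEN safe_mode]. New: safe_mode.

disk_detected, gpu_fault, log_uploaded, network_up, no_display, overheat, power_on, reseat_ram, safe_mode, ship_unit, temp_high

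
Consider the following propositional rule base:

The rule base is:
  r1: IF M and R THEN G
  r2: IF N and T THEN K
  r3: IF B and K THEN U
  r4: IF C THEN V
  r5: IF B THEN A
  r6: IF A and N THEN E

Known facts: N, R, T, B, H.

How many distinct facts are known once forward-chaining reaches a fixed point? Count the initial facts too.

Round 1 fires r2, r5, giving K, A.
Round 2 fires r3, r6, giving U, E.
Closure: {A, B, E, H, K, N, R, T, U} — 9 facts.

9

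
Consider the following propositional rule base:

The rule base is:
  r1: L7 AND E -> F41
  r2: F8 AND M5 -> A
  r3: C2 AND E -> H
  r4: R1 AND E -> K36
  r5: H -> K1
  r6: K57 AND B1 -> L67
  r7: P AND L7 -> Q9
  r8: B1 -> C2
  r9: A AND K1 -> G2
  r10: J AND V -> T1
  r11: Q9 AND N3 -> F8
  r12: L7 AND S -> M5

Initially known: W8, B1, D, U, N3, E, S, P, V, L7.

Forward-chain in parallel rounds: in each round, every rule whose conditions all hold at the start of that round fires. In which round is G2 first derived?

Round 1: r1 [L7 AND E -> F41]; r7 [P AND L7 -> Q9]; r8 [B1 -> C2]; r12 [L7 AND S -> M5]. Adds F41, Q9, C2, M5.
Round 2: r3 [C2 AND E -> H]; r11 [Q9 AND N3 -> F8]. Adds H, F8.
Round 3: r2 [F8 AND M5 -> A]; r5 [H -> K1]. Adds A, K1.
Round 4: r9 [A AND K1 -> G2]. Adds G2.
G2 first appears in round 4.

4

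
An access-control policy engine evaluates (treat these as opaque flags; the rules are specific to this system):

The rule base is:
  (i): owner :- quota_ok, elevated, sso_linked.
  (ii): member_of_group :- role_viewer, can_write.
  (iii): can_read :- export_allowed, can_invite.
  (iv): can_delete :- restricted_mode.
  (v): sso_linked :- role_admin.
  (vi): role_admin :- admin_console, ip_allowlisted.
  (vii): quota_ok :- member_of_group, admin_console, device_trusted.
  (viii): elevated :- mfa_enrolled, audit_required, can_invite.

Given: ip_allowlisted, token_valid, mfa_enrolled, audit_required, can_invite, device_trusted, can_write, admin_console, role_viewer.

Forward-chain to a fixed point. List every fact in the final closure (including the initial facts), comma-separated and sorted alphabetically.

Round 1 fires (ii), (vi), (viii), giving member_of_group, role_admin, elevated.
Round 2 fires (v), (vii), giving sso_linked, quota_ok.
Round 3 fires (i), giving owner.

admin_console, audit_required, can_invite, can_write, device_trusted, elevated, ip_allowlisted, member_of_group, mfa_enrolled, owner, quota_ok, role_admin, role_viewer, sso_linked, token_valid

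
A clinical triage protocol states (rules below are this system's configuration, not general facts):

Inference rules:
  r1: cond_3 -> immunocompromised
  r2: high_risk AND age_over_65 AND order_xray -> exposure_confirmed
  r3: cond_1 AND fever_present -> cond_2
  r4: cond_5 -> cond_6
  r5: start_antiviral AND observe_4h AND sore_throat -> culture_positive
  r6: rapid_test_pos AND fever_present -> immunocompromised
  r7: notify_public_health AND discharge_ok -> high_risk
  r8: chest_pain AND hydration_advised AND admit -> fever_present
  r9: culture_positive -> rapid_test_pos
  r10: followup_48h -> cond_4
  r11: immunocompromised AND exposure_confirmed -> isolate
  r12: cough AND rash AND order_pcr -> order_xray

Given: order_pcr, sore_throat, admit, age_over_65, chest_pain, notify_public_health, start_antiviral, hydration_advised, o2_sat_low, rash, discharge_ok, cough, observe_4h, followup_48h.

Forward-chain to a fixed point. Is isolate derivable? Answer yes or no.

yes

Round 1 fires r5, r7, r8, r10, r12, giving culture_positive, high_risk, fever_present, cond_4, order_xray.
Round 2 fires r2, r9, giving exposure_confirmed, rapid_test_pos.
Round 3 fires r6, giving immunocompromised.
Round 4 fires r11, giving isolate.
isolate appears in round 4, so it is derivable.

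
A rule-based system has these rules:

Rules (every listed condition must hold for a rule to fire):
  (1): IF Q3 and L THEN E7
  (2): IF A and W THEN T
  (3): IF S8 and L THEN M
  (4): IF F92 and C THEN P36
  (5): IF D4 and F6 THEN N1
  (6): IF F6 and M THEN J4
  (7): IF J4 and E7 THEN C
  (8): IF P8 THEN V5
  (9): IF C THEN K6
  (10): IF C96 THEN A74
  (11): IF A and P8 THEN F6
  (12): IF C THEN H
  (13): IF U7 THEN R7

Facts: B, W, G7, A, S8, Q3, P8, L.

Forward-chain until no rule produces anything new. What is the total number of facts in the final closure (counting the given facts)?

Round 1: (1) [IF Q3 and L THEN E7]; (2) [IF A and W THEN T]; (3) [IF S8 and L THEN M]; (8) [IF P8 THEN V5]; (11) [IF A and P8 THEN F6]. New: E7, T, M, V5, F6.
Round 2: (6) [IF F6 and M THEN J4]. New: J4.
Round 3: (7) [IF J4 and E7 THEN C]. New: C.
Round 4: (9) [IF C THEN K6]; (12) [IF C THEN H]. New: K6, H.
Closure: {A, B, C, E7, F6, G7, H, J4, K6, L, M, P8, Q3, S8, T, V5, W} — 17 facts.

17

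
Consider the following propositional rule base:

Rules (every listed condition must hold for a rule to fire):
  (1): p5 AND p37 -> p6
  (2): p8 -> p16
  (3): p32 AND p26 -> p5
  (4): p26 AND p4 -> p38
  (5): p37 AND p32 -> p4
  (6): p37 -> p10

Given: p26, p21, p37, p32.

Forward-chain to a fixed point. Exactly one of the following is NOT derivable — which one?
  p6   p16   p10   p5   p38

p16

Round 1 fires (3), (5), (6), giving p5, p4, p10.
Round 2 fires (1), (4), giving p6, p38.
Derived: p10 (round 1), p5 (round 1), p38 (round 2), p6 (round 2). p16 never appears in any round.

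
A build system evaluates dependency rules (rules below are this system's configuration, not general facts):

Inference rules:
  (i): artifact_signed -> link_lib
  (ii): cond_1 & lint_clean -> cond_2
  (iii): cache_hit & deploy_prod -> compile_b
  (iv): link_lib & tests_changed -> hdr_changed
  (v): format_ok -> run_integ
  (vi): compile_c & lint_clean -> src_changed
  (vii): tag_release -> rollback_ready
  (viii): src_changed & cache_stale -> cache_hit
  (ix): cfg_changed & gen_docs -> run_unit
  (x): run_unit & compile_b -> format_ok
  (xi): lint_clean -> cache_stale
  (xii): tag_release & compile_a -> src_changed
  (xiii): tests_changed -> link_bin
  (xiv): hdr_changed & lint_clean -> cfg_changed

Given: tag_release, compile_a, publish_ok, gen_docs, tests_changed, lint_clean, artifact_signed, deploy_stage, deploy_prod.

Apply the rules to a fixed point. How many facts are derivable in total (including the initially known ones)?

21

Round 1: (i) [artifact_signed -> link_lib]; (vii) [tag_release -> rollback_ready]; (xi) [lint_clean -> cache_stale]; (xii) [tag_release & compile_a -> src_changed]; (xiii) [tests_changed -> link_bin]. New: link_lib, rollback_ready, cache_stale, src_changed, link_bin.
Round 2: (iv) [link_lib & tests_changed -> hdr_changed]; (viii) [src_changed & cache_stale -> cache_hit]. New: hdr_changed, cache_hit.
Round 3: (iii) [cache_hit & deploy_prod -> compile_b]; (xiv) [hdr_changed & lint_clean -> cfg_changed]. New: compile_b, cfg_changed.
Round 4: (ix) [cfg_changed & gen_docs -> run_unit]. New: run_unit.
Round 5: (x) [run_unit & compile_b -> format_ok]. New: format_ok.
Round 6: (v) [format_ok -> run_integ]. New: run_integ.
Closure: {artifact_signed, cache_hit, cache_stale, cfg_changed, compile_a, compile_b, deploy_prod, deploy_stage, format_ok, gen_docs, hdr_changed, link_bin, link_lib, lint_clean, publish_ok, rollback_ready, run_integ, run_unit, src_changed, tag_release, tests_changed} — 21 facts.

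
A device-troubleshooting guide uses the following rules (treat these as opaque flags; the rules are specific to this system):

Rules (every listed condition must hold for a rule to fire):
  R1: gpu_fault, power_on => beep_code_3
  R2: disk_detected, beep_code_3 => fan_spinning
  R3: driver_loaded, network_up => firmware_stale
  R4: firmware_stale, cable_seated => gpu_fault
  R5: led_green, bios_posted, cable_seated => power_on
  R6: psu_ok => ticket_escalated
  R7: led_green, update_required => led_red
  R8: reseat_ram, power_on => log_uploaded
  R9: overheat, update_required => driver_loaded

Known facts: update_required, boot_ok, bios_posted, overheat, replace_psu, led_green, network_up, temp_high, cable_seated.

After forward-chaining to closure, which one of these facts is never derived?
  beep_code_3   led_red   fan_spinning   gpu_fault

Round 1: R5 [led_green, bios_posted, cable_seated => power_on]; R7 [led_green, update_required => led_red]; R9 [overheat, update_required => driver_loaded]. Adds power_on, led_red, driver_loaded.
Round 2: R3 [driver_loaded, network_up => firmware_stale]. Adds firmware_stale.
Round 3: R4 [firmware_stale, cable_seated => gpu_fault]. Adds gpu_fault.
Round 4: R1 [gpu_fault, power_on => beep_code_3]. Adds beep_code_3.
Derived: gpu_fault (round 3), led_red (round 1), beep_code_3 (round 4). fan_spinning never appears in any round.

fan_spinning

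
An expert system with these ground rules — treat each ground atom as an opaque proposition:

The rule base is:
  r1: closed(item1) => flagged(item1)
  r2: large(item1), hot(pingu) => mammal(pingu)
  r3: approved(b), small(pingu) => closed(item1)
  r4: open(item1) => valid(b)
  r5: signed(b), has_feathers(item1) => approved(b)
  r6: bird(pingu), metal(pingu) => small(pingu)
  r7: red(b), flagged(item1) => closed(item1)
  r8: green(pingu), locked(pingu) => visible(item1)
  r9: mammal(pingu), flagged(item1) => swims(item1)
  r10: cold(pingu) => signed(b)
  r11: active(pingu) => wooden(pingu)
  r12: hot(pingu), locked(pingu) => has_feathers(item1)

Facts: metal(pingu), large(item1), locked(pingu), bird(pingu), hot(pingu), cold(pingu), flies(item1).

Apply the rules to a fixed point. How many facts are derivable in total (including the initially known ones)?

Round 1: r2 [large(item1), hot(pingu) => mammal(pingu)]; r6 [bird(pingu), metal(pingu) => small(pingu)]; r10 [cold(pingu) => signed(b)]; r12 [hot(pingu), locked(pingu) => has_feathers(item1)]. New: mammal(pingu), small(pingu), signed(b), has_feathers(item1).
Round 2: r5 [signed(b), has_feathers(item1) => approved(b)]. New: approved(b).
Round 3: r3 [approved(b), small(pingu) => closed(item1)]. New: closed(item1).
Round 4: r1 [closed(item1) => flagged(item1)]. New: flagged(item1).
Round 5: r9 [mammal(pingu), flagged(item1) => swims(item1)]. New: swims(item1).
Closure: {approved(b), bird(pingu), closed(item1), cold(pingu), flagged(item1), flies(item1), has_feathers(item1), hot(pingu), large(item1), locked(pingu), mammal(pingu), metal(pingu), signed(b), small(pingu), swims(item1)} — 15 facts.

15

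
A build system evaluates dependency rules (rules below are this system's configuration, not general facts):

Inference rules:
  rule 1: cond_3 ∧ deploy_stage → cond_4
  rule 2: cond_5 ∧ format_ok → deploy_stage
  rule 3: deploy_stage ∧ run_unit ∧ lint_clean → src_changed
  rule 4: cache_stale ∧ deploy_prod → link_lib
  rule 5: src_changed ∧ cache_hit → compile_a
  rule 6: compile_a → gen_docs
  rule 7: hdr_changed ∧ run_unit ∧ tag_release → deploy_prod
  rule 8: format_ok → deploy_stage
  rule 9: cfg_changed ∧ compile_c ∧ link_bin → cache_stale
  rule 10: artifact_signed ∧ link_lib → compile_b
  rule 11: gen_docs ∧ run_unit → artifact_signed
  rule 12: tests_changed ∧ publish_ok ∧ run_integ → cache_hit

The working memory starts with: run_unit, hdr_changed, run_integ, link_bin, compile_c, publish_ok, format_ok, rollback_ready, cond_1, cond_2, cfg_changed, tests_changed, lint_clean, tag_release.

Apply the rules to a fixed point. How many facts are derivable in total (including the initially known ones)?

24

Round 1 fires rule 7, rule 8, rule 9, rule 12, giving deploy_prod, deploy_stage, cache_stale, cache_hit.
Round 2 fires rule 3, rule 4, giving src_changed, link_lib.
Round 3 fires rule 5, giving compile_a.
Round 4 fires rule 6, giving gen_docs.
Round 5 fires rule 11, giving artifact_signed.
Round 6 fires rule 10, giving compile_b.
Closure: {artifact_signed, cache_hit, cache_stale, cfg_changed, compile_a, compile_b, compile_c, cond_1, cond_2, deploy_prod, deploy_stage, format_ok, gen_docs, hdr_changed, link_bin, link_lib, lint_clean, publish_ok, rollback_ready, run_integ, run_unit, src_changed, tag_release, tests_changed} — 24 facts.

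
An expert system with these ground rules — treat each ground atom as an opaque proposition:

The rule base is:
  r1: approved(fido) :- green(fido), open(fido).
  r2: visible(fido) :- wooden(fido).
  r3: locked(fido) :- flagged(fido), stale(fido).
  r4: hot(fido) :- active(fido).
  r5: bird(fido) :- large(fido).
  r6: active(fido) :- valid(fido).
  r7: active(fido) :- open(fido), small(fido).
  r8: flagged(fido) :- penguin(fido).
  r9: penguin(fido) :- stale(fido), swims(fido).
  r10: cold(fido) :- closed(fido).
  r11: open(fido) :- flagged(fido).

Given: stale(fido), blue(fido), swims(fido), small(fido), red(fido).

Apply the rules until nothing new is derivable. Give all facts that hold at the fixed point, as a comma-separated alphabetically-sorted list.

[1] r9 [penguin(fido) :- stale(fido), swims(fido).]. ⇒ new: penguin(fido).
[2] r8 [flagged(fido) :- penguin(fido).]. ⇒ new: flagged(fido).
[3] r3 [locked(fido) :- flagged(fido), stale(fido).]; r11 [open(fido) :- flagged(fido).]. ⇒ new: locked(fido), open(fido).
[4] r7 [active(fido) :- open(fido), small(fido).]. ⇒ new: active(fido).
[5] r4 [hot(fido) :- active(fido).]. ⇒ new: hot(fido).

active(fido), blue(fido), flagged(fido), hot(fido), locked(fido), open(fido), penguin(fido), red(fido), small(fido), stale(fido), swims(fido)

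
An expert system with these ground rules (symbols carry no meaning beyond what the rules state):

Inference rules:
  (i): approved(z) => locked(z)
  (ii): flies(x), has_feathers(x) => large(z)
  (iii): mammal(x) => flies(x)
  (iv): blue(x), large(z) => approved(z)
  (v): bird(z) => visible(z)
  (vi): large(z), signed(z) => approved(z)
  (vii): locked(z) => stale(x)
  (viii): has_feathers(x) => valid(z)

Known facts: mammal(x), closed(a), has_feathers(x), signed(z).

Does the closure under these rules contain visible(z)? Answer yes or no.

Round 1: (iii) [mammal(x) => flies(x)]; (viii) [has_feathers(x) => valid(z)]. New: flies(x), valid(z).
Round 2: (ii) [flies(x), has_feathers(x) => large(z)]. New: large(z).
Round 3: (vi) [large(z), signed(z) => approved(z)]. New: approved(z).
Round 4: (i) [approved(z) => locked(z)]. New: locked(z).
Round 5: (vii) [locked(z) => stale(x)]. New: stale(x).
Fixed point reached. visible(z) is concluded only by (v); (v) needs bird(z) (never derived).

no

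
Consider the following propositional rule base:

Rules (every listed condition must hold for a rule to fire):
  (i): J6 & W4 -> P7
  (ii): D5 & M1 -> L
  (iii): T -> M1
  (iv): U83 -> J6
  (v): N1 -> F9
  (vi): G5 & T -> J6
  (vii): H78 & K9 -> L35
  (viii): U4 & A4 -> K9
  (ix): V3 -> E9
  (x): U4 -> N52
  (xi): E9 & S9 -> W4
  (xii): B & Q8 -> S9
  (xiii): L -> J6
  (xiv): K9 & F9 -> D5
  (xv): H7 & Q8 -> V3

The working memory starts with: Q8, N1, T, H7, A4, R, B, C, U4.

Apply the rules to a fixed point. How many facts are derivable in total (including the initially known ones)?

[1] (iii) [T -> M1]; (v) [N1 -> F9]; (viii) [U4 & A4 -> K9]; (x) [U4 -> N52]; (xii) [B & Q8 -> S9]; (xv) [H7 & Q8 -> V3]. ⇒ new: M1, F9, K9, N52, S9, V3.
[2] (ix) [V3 -> E9]; (xiv) [K9 & F9 -> D5]. ⇒ new: E9, D5.
[3] (ii) [D5 & M1 -> L]; (xi) [E9 & S9 -> W4]. ⇒ new: L, W4.
[4] (xiii) [L -> J6]. ⇒ new: J6.
[5] (i) [J6 & W4 -> P7]. ⇒ new: P7.
Closure: {A4, B, C, D5, E9, F9, H7, J6, K9, L, M1, N1, N52, P7, Q8, R, S9, T, U4, V3, W4} — 21 facts.

21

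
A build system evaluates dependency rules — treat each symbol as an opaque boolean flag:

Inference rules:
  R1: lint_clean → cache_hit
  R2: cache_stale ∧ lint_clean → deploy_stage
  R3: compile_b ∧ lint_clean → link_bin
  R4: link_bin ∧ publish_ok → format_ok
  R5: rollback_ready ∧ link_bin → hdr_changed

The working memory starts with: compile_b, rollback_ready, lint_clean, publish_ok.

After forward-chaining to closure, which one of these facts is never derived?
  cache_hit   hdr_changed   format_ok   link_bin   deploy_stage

deploy_stage

Round 1: R1 [lint_clean → cache_hit]; R3 [compile_b ∧ lint_clean → link_bin]. New: cache_hit, link_bin.
Round 2: R4 [link_bin ∧ publish_ok → format_ok]; R5 [rollback_ready ∧ link_bin → hdr_changed]. New: format_ok, hdr_changed.
Derived: cache_hit (round 1), format_ok (round 2), link_bin (round 1), hdr_changed (round 2). deploy_stage never appears in any round.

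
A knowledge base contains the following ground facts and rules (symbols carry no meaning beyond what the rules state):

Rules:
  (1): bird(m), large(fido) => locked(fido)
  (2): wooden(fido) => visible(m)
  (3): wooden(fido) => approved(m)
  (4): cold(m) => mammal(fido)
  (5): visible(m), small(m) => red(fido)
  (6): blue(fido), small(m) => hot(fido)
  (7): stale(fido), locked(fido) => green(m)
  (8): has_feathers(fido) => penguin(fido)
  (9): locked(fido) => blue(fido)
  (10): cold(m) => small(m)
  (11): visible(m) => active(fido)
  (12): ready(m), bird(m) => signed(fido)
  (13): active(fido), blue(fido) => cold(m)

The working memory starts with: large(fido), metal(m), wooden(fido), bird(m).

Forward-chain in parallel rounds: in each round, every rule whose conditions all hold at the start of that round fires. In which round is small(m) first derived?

Round 1 fires (1), (2), (3), giving locked(fido), visible(m), approved(m).
Round 2 fires (9), (11), giving blue(fido), active(fido).
Round 3 fires (13), giving cold(m).
Round 4 fires (4), (10), giving mammal(fido), small(m).
small(m) first appears in round 4.

4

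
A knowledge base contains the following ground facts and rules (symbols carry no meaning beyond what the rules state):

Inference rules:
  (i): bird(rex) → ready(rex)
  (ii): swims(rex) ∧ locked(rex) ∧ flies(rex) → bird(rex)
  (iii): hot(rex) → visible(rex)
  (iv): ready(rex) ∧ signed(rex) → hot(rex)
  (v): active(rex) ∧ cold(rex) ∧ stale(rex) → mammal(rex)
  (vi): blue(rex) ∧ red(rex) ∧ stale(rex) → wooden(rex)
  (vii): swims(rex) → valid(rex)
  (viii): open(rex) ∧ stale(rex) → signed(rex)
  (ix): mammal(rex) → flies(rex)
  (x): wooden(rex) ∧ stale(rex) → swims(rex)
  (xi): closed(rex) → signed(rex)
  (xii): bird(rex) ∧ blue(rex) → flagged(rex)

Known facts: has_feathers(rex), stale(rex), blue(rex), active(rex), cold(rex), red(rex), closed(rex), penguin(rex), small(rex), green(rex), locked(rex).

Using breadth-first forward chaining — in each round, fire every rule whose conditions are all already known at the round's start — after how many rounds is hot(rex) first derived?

[1] (v) [active(rex) ∧ cold(rex) ∧ stale(rex) → mammal(rex)]; (vi) [blue(rex) ∧ red(rex) ∧ stale(rex) → wooden(rex)]; (xi) [closed(rex) → signed(rex)]. ⇒ new: mammal(rex), wooden(rex), signed(rex).
[2] (ix) [mammal(rex) → flies(rex)]; (x) [wooden(rex) ∧ stale(rex) → swims(rex)]. ⇒ new: flies(rex), swims(rex).
[3] (ii) [swims(rex) ∧ locked(rex) ∧ flies(rex) → bird(rex)]; (vii) [swims(rex) → valid(rex)]. ⇒ new: bird(rex), valid(rex).
[4] (i) [bird(rex) → ready(rex)]; (xii) [bird(rex) ∧ blue(rex) → flagged(rex)]. ⇒ new: ready(rex), flagged(rex).
[5] (iv) [ready(rex) ∧ signed(rex) → hot(rex)]. ⇒ new: hot(rex).
hot(rex) first appears in round 5.

5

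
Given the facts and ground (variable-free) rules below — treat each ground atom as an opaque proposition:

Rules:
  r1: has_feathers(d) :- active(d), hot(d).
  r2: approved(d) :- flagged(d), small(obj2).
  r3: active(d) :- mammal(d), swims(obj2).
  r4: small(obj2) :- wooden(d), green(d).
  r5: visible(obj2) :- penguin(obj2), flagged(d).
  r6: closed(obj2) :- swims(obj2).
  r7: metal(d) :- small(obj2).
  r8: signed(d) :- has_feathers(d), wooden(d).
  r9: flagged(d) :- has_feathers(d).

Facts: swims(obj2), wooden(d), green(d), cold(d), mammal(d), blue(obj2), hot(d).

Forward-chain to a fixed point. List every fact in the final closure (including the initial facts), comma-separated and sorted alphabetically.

active(d), approved(d), blue(obj2), closed(obj2), cold(d), flagged(d), green(d), has_feathers(d), hot(d), mammal(d), metal(d), signed(d), small(obj2), swims(obj2), wooden(d)

Round 1: r3 [active(d) :- mammal(d), swims(obj2).]; r4 [small(obj2) :- wooden(d), green(d).]; r6 [closed(obj2) :- swims(obj2).]. New: active(d), small(obj2), closed(obj2).
Round 2: r1 [has_feathers(d) :- active(d), hot(d).]; r7 [metal(d) :- small(obj2).]. New: has_feathers(d), metal(d).
Round 3: r8 [signed(d) :- has_feathers(d), wooden(d).]; r9 [flagged(d) :- has_feathers(d).]. New: signed(d), flagged(d).
Round 4: r2 [approved(d) :- flagged(d), small(obj2).]. New: approved(d).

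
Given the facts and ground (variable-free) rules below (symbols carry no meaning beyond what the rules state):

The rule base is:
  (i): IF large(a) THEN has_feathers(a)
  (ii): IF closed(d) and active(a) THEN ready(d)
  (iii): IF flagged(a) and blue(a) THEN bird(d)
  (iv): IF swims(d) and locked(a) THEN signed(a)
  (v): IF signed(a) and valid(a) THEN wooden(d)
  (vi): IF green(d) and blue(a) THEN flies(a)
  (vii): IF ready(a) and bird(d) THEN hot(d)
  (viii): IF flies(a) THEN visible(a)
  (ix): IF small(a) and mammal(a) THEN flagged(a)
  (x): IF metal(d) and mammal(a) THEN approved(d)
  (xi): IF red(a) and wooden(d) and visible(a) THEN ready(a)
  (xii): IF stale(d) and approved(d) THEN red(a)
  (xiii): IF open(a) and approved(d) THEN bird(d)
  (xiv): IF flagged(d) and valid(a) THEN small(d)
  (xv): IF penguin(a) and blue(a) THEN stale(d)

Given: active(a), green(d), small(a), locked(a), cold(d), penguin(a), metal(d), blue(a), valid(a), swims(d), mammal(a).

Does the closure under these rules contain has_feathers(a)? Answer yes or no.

Round 1 — (iv), (vi), (ix), (x), (xv), derive signed(a), flies(a), flagged(a), approved(d), stale(d).
Round 2 — (iii), (v), (viii), (xii), derive bird(d), wooden(d), visible(a), red(a).
Round 3 — (xi), derive ready(a).
Round 4 — (vii), derive hot(d).
Fixed point reached. has_feathers(a) is concluded only by (i); (i) needs large(a) (never derived).

no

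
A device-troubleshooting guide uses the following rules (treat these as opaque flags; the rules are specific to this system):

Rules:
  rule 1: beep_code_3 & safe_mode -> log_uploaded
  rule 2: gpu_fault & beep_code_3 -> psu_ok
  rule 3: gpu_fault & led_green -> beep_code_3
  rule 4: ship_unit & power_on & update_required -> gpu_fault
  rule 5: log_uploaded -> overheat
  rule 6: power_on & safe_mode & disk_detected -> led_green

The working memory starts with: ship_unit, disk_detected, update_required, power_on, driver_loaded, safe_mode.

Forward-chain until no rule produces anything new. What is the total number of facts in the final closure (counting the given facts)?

12

Round 1 — rule 4, rule 6, derive gpu_fault, led_green.
Round 2 — rule 3, derive beep_code_3.
Round 3 — rule 1, rule 2, derive log_uploaded, psu_ok.
Round 4 — rule 5, derive overheat.
Closure: {beep_code_3, disk_detected, driver_loaded, gpu_fault, led_green, log_uploaded, overheat, power_on, psu_ok, safe_mode, ship_unit, update_required} — 12 facts.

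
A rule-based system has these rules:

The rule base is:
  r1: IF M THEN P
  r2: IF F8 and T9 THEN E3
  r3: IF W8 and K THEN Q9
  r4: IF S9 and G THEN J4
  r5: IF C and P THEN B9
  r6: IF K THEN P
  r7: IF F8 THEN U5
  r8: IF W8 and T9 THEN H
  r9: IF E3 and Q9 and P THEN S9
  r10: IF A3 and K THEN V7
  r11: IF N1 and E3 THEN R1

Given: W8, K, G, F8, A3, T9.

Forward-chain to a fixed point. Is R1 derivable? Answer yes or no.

no

[1] r2 [IF F8 and T9 THEN E3]; r3 [IF W8 and K THEN Q9]; r6 [IF K THEN P]; r7 [IF F8 THEN U5]; r8 [IF W8 and T9 THEN H]; r10 [IF A3 and K THEN V7]. ⇒ new: E3, Q9, P, U5, H, V7.
[2] r9 [IF E3 and Q9 and P THEN S9]. ⇒ new: S9.
[3] r4 [IF S9 and G THEN J4]. ⇒ new: J4.
Fixed point reached. R1 is concluded only by r11; r11 needs N1 (never derived).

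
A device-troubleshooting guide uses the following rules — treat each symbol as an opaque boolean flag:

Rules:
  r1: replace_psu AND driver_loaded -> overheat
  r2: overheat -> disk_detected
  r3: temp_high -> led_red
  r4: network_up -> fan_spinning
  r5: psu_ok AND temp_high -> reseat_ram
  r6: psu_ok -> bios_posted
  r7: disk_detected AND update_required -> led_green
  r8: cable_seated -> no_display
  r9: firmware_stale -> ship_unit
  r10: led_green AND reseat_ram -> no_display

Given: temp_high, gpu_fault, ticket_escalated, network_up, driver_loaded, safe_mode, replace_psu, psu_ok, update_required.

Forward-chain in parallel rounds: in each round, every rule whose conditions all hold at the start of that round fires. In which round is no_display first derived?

Round 1 fires r1, r3, r4, r5, r6, giving overheat, led_red, fan_spinning, reseat_ram, bios_posted.
Round 2 fires r2, giving disk_detected.
Round 3 fires r7, giving led_green.
Round 4 fires r10, giving no_display.
no_display first appears in round 4.

4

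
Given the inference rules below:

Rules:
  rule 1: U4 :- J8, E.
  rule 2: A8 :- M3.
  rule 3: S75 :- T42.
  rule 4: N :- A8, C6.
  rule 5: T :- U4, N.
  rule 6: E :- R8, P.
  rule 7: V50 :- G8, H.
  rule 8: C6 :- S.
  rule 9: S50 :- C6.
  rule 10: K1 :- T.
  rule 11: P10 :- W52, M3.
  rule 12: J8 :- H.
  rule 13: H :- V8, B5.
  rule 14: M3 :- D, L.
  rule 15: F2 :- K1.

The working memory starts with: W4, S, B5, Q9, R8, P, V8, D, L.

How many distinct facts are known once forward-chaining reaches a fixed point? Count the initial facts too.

21

Round 1 fires rule 6, rule 8, rule 13, rule 14, giving E, C6, H, M3.
Round 2 fires rule 2, rule 9, rule 12, giving A8, S50, J8.
Round 3 fires rule 1, rule 4, giving U4, N.
Round 4 fires rule 5, giving T.
Round 5 fires rule 10, giving K1.
Round 6 fires rule 15, giving F2.
Closure: {A8, B5, C6, D, E, F2, H, J8, K1, L, M3, N, P, Q9, R8, S, S50, T, U4, V8, W4} — 21 facts.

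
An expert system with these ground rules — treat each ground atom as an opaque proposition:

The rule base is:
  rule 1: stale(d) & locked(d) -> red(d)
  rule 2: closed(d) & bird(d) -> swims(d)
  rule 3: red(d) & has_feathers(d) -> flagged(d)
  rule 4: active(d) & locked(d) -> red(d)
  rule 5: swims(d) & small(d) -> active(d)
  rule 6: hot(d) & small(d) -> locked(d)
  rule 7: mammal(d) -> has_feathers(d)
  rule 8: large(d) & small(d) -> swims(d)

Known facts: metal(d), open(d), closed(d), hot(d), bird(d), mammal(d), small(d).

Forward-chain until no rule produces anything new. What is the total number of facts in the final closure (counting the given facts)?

13

Round 1 fires rule 2, rule 6, rule 7, giving swims(d), locked(d), has_feathers(d).
Round 2 fires rule 5, giving active(d).
Round 3 fires rule 4, giving red(d).
Round 4 fires rule 3, giving flagged(d).
Closure: {active(d), bird(d), closed(d), flagged(d), has_feathers(d), hot(d), locked(d), mammal(d), metal(d), open(d), red(d), small(d), swims(d)} — 13 facts.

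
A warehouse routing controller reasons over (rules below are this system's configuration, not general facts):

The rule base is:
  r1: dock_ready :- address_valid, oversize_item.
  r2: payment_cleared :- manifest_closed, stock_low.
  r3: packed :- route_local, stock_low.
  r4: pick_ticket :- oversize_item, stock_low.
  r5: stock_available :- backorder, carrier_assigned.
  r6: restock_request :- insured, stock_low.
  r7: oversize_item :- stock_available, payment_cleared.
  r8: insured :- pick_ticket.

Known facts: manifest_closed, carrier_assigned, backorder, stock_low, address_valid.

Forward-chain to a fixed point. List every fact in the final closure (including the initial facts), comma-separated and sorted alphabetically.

Round 1: r2 [payment_cleared :- manifest_closed, stock_low.]; r5 [stock_available :- backorder, carrier_assigned.]. New: payment_cleared, stock_available.
Round 2: r7 [oversize_item :- stock_available, payment_cleared.]. New: oversize_item.
Round 3: r1 [dock_ready :- address_valid, oversize_item.]; r4 [pick_ticket :- oversize_item, stock_low.]. New: dock_ready, pick_ticket.
Round 4: r8 [insured :- pick_ticket.]. New: insured.
Round 5: r6 [restock_request :- insured, stock_low.]. New: restock_request.

address_valid, backorder, carrier_assigned, dock_ready, insured, manifest_closed, oversize_item, payment_cleared, pick_ticket, restock_request, stock_available, stock_low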